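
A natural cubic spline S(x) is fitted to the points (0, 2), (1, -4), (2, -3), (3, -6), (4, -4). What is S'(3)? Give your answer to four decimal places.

Write m_i for S''(x_i). With h_i = 1, 1, 1, 1 and divided differences Δ_i = -6, 1, -3, 2, the continuity of S' gives the tridiagonal system
  1·m_0 + 4·m_1 + 1·m_2 = 6(Δ_1 - Δ_0) = 42
  1·m_1 + 4·m_2 + 1·m_3 = 6(Δ_2 - Δ_1) = -24
  1·m_2 + 4·m_3 + 1·m_4 = 6(Δ_3 - Δ_2) = 30
Natural end conditions: m_0 = m_4 = 0.
Solving: m_0 = 0, m_1 = 27/2, m_2 = -12, m_3 = 21/2, m_4 = 0.
On [3, 4], S'(x) = b_3 + 2c_3·(x - 3) + 3d_3·(x - 3)² with b_3 = Δ_3 - h_3(2m_3 + m_4)/6 = -3/2, c_3 = m_3/2 = 21/4, d_3 = (m_4 - m_3)/(6h_3) = -7/4. So S'(3) = -3/2.

-1.5000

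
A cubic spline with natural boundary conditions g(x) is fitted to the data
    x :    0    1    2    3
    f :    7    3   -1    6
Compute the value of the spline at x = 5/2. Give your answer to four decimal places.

Let σ_i = g''(x_i). Step sizes h_i = 1, 1, 1; slopes of the chords Δ_i = (y_(i+1) - y_i)/h_i = -4, -4, 7.
  1·σ_0 + 4·σ_1 + 1·σ_2 = 6(Δ_1 - Δ_0) = 0
  1·σ_1 + 4·σ_2 + 1·σ_3 = 6(Δ_2 - Δ_1) = 66
Natural end conditions: σ_0 = σ_3 = 0.
Hence σ_0 = 0, σ_1 = -22/5, σ_2 = 88/5, σ_3 = 0.
On [2, 3], g(x) = -1 + 17/15·(x - 2) + 44/5·(x - 2)² - 44/15·(x - 2)³.
With (x - 2) = 1/2: g(5/2) = 7/5.

1.4000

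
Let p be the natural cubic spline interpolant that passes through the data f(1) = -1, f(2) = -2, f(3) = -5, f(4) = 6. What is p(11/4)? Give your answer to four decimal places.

-5.1750

Write m_i for p''(x_i). With h_i = 1, 1, 1 and divided differences Δ_i = -1, -3, 11, the continuity of p' gives the tridiagonal system
  1·m_0 + 4·m_1 + 1·m_2 = 6(Δ_1 - Δ_0) = -12
  1·m_1 + 4·m_2 + 1·m_3 = 6(Δ_2 - Δ_1) = 84
Natural end conditions: m_0 = m_3 = 0.
Solving the tridiagonal system: m_0 = 0, m_1 = -44/5, m_2 = 116/5, m_3 = 0.
On [2, 3], p(t) = -2 - 59/15·(t - 2) - 22/5·(t - 2)² + 16/3·(t - 2)³.
With (t - 2) = 3/4: p(11/4) = -207/40.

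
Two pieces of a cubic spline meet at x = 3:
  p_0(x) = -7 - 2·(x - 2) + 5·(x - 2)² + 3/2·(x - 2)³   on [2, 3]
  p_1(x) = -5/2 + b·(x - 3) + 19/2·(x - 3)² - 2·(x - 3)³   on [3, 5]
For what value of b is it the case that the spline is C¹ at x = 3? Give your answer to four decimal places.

p_0'(x) = -2 + 10·(x - 2) + 9/2·(x - 2)², so p_0'(3) = 25/2. On the right, p_1'(3) = b, so b = 25/2.

12.5000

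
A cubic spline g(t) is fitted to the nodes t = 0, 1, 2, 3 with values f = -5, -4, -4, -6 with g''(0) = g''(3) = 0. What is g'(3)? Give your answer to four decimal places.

-2.4667

Write M_i for g''(x_i). With h_i = 1, 1, 1 and divided differences Δ_i = 1, 0, -2, the continuity of g' gives the tridiagonal system
  1·M_0 + 4·M_1 + 1·M_2 = 6(Δ_1 - Δ_0) = -6
  1·M_1 + 4·M_2 + 1·M_3 = 6(Δ_2 - Δ_1) = -12
Natural end conditions: M_0 = M_3 = 0.
Forward elimination and back-substitution give M_0 = 0, M_1 = -4/5, M_2 = -14/5, M_3 = 0.
On [2, 3], g'(t) = b_2 + 2c_2·(t - 2) + 3d_2·(t - 2)² with b_2 = Δ_2 - h_2(2M_2 + M_3)/6 = -16/15, c_2 = M_2/2 = -7/5, d_2 = (M_3 - M_2)/(6h_2) = 7/15. So g'(3) = -37/15.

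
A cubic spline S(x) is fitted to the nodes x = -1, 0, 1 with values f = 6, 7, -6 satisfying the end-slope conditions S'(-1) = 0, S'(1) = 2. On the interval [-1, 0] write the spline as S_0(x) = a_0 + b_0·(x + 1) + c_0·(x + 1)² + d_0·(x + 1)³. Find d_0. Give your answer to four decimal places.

With M_i denoting the second derivative at x_i, h_i = 1, 1, and Δ_i = (y_(i+1) − y_i)/h_i = 1, -13:
  1·M_0 + 4·M_1 + 1·M_2 = 6(Δ_1 - Δ_0) = -84
Clamped end conditions give two more equations: 2h_0·M_0 + h_0·M_1 = 6(Δ_0 - S'(-1)) = 6 and h_1·M_1 + 2h_1·M_2 = 6(S'(1) - Δ_1) = 90.
Solving: M_0 = 25, M_1 = -44, M_2 = 67.
On [-1, 0], with S_0(x) = a_0 + b_0·(x + 1) + c_0·(x + 1)² + d_0·(x + 1)³: c_0 = M_0/2 = 25/2, d_0 = (M_1 - M_0)/(6h_0) = -23/2, b_0 = Δ_0 - h_0(2M_0 + M_1)/6 = 0.

-11.5000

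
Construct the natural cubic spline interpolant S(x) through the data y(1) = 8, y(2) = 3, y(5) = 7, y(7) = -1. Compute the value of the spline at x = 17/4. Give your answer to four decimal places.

With σ_i denoting the second derivative at x_i, h_i = 1, 3, 2, and Δ_i = (y_(i+1) − y_i)/h_i = -5, 4/3, -4:
  1·σ_0 + 8·σ_1 + 3·σ_2 = 6(Δ_1 - Δ_0) = 38
  3·σ_1 + 10·σ_2 + 2·σ_3 = 6(Δ_2 - Δ_1) = -32
Natural end conditions: σ_0 = σ_3 = 0.
Forward elimination and back-substitution give σ_0 = 0, σ_1 = 476/71, σ_2 = -370/71, σ_3 = 0.
On [2, 5], S(x) = 3 - 589/213·(x - 2) + 238/71·(x - 2)² - 47/71·(x - 2)³.
With (x - 2) = 9/4: S(17/4) = 28209/4544.

6.2080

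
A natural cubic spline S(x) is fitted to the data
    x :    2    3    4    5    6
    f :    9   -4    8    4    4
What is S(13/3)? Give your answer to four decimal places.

Put M_i = S'' at the i-th knot. Here h = (1, 1, 1, 1) and Δ = (-13, 12, -4, 0), so the interior equations h_(i-1)·M_(i-1) + 2(h_(i-1)+h_i)·M_i + h_i·M_(i+1) = 6(Δ_i − Δ_(i-1)) read
  1·M_0 + 4·M_1 + 1·M_2 = 6(Δ_1 - Δ_0) = 150
  1·M_1 + 4·M_2 + 1·M_3 = 6(Δ_2 - Δ_1) = -96
  1·M_2 + 4·M_3 + 1·M_4 = 6(Δ_3 - Δ_2) = 24
Natural end conditions: M_0 = M_4 = 0.
Solving the tridiagonal system: M_0 = 0, M_1 = 1329/28, M_2 = -279/7, M_3 = 447/28, M_4 = 0.
On [4, 5], S(x) = 8 + 53/8·(x - 4) - 279/14·(x - 4)² + 521/56·(x - 4)³.
With (x - 4) = 1/3: S(13/3) = 1576/189.

8.3386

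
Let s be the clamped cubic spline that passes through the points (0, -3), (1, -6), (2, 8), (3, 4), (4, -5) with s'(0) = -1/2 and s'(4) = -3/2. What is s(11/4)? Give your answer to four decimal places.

With M_i denoting the second derivative at x_i, h_i = 1, 1, 1, 1, and Δ_i = (y_(i+1) − y_i)/h_i = -3, 14, -4, -9:
  1·M_0 + 4·M_1 + 1·M_2 = 6(Δ_1 - Δ_0) = 102
  1·M_1 + 4·M_2 + 1·M_3 = 6(Δ_2 - Δ_1) = -108
  1·M_2 + 4·M_3 + 1·M_4 = 6(Δ_3 - Δ_2) = -30
Clamped end conditions give two more equations: 2h_0·M_0 + h_0·M_1 = 6(Δ_0 - s'(0)) = -15 and h_3·M_3 + 2h_3·M_4 = 6(s'(4) - Δ_3) = 45.
Hence M_0 = -793/28, M_1 = 583/14, M_2 = -145/4, M_3 = -65/14, M_4 = 695/28.
On [2, 3], s(x) = 8 + 62/7·(x - 2) - 145/8·(x - 2)² + 295/56·(x - 2)³.
With (x - 2) = 3/4: s(11/4) = 3415/512.

6.6699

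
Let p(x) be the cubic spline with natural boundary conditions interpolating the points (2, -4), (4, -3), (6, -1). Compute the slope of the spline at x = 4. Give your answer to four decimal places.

With σ_i denoting the second derivative at x_i, h_i = 2, 2, and Δ_i = (y_(i+1) − y_i)/h_i = 1/2, 1:
  2·σ_0 + 8·σ_1 + 2·σ_2 = 6(Δ_1 - Δ_0) = 3
Natural end conditions: σ_0 = σ_2 = 0.
Solving: σ_0 = 0, σ_1 = 3/8, σ_2 = 0.
On [4, 6], p'(x) = b_1 + 2c_1·(x - 4) + 3d_1·(x - 4)² with b_1 = Δ_1 - h_1(2σ_1 + σ_2)/6 = 3/4, c_1 = σ_1/2 = 3/16, d_1 = (σ_2 - σ_1)/(6h_1) = -1/32. So p'(4) = 3/4.

0.7500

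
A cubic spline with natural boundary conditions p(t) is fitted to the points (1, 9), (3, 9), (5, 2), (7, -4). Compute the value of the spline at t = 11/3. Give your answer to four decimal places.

7.1654

With M_i denoting the second derivative at x_i, h_i = 2, 2, 2, and Δ_i = (y_(i+1) − y_i)/h_i = 0, -7/2, -3:
  2·M_0 + 8·M_1 + 2·M_2 = 6(Δ_1 - Δ_0) = -21
  2·M_1 + 8·M_2 + 2·M_3 = 6(Δ_2 - Δ_1) = 3
Natural end conditions: M_0 = M_3 = 0.
Solving the tridiagonal system: M_0 = 0, M_1 = -29/10, M_2 = 11/10, M_3 = 0.
On [3, 5], p(t) = 9 - 29/15·(t - 3) - 29/20·(t - 3)² + 1/3·(t - 3)³.
With (t - 3) = 2/3: p(11/3) = 2902/405.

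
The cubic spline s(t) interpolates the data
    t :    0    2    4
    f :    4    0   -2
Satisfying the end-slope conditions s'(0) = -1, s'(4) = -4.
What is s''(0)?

-3

Let M_i = s''(x_i). Step sizes h_i = 2, 2; slopes of the chords Δ_i = (y_(i+1) - y_i)/h_i = -2, -1.
  2·M_0 + 8·M_1 + 2·M_2 = 6(Δ_1 - Δ_0) = 6
Clamped end conditions give two more equations: 2h_0·M_0 + h_0·M_1 = 6(Δ_0 - s'(0)) = -6 and h_1·M_1 + 2h_1·M_2 = 6(s'(4) - Δ_1) = -18.
Forward elimination and back-substitution give M_0 = -3, M_1 = 3, M_2 = -6.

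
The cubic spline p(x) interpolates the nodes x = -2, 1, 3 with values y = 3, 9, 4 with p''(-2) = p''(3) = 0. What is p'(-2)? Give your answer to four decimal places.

3.3500

With M_i denoting the second derivative at x_i, h_i = 3, 2, and Δ_i = (y_(i+1) − y_i)/h_i = 2, -5/2:
  3·M_0 + 10·M_1 + 2·M_2 = 6(Δ_1 - Δ_0) = -27
Natural end conditions: M_0 = M_2 = 0.
Solving the tridiagonal system: M_0 = 0, M_1 = -27/10, M_2 = 0.
On [-2, 1], p'(x) = b_0 + 2c_0·(x + 2) + 3d_0·(x + 2)² with b_0 = Δ_0 - h_0(2M_0 + M_1)/6 = 67/20, c_0 = M_0/2 = 0, d_0 = (M_1 - M_0)/(6h_0) = -3/20. So p'(-2) = 67/20.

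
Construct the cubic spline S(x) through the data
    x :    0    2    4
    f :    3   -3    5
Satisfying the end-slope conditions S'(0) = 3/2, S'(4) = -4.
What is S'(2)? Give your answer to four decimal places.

1.3750

Let σ_i = S''(x_i). Step sizes h_i = 2, 2; slopes of the chords Δ_i = (y_(i+1) - y_i)/h_i = -3, 4.
  2·σ_0 + 8·σ_1 + 2·σ_2 = 6(Δ_1 - Δ_0) = 42
Clamped end conditions give two more equations: 2h_0·σ_0 + h_0·σ_1 = 6(Δ_0 - S'(0)) = -27 and h_1·σ_1 + 2h_1·σ_2 = 6(S'(4) - Δ_1) = -48.
Solving: σ_0 = -107/8, σ_1 = 53/4, σ_2 = -149/8.
On [2, 4], S'(x) = b_1 + 2c_1·(x - 2) + 3d_1·(x - 2)² with b_1 = Δ_1 - h_1(2σ_1 + σ_2)/6 = 11/8, c_1 = σ_1/2 = 53/8, d_1 = (σ_2 - σ_1)/(6h_1) = -85/32. So S'(2) = 11/8.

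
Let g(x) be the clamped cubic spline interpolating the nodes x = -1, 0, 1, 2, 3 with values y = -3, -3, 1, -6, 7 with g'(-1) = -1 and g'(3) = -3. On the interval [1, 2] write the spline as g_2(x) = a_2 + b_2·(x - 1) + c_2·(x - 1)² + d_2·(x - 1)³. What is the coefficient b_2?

Let σ_i = g''(x_i). Step sizes h_i = 1, 1, 1, 1; slopes of the chords Δ_i = (y_(i+1) - y_i)/h_i = 0, 4, -7, 13.
  1·σ_0 + 4·σ_1 + 1·σ_2 = 6(Δ_1 - Δ_0) = 24
  1·σ_1 + 4·σ_2 + 1·σ_3 = 6(Δ_2 - Δ_1) = -66
  1·σ_2 + 4·σ_3 + 1·σ_4 = 6(Δ_3 - Δ_2) = 120
Clamped end conditions give two more equations: 2h_0·σ_0 + h_0·σ_1 = 6(Δ_0 - g'(-1)) = 6 and h_3·σ_3 + 2h_3·σ_4 = 6(g'(3) - Δ_3) = -96.
Forward elimination and back-substitution give σ_0 = -5, σ_1 = 16, σ_2 = -35, σ_3 = 58, σ_4 = -77.
On [1, 2], with g_2(x) = a_2 + b_2·(x - 1) + c_2·(x - 1)² + d_2·(x - 1)³: c_2 = σ_2/2 = -35/2, d_2 = (σ_3 - σ_2)/(6h_2) = 31/2, b_2 = Δ_2 - h_2(2σ_2 + σ_3)/6 = -5.

-5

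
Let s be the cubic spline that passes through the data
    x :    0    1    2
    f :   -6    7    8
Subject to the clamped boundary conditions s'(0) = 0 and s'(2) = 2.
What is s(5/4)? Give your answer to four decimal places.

Let M_i = s''(x_i). Step sizes h_i = 1, 1; slopes of the chords Δ_i = (y_(i+1) - y_i)/h_i = 13, 1.
  1·M_0 + 4·M_1 + 1·M_2 = 6(Δ_1 - Δ_0) = -72
Clamped end conditions give two more equations: 2h_0·M_0 + h_0·M_1 = 6(Δ_0 - s'(0)) = 78 and h_1·M_1 + 2h_1·M_2 = 6(s'(2) - Δ_1) = 6.
Forward elimination and back-substitution give M_0 = 58, M_1 = -38, M_2 = 22.
On [1, 2], s(x) = 7 + 10·(x - 1) - 19·(x - 1)² + 10·(x - 1)³.
With (x - 1) = 1/4: s(5/4) = 271/32.

8.4688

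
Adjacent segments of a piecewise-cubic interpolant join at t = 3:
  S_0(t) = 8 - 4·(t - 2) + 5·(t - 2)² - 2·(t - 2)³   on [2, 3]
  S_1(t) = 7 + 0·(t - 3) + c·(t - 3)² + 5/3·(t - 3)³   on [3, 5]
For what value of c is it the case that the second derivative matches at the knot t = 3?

S_0''(t) = 10 - 12·(t - 2), so S_0''(3) = -2. On the right, S_1''(3) = 2c, so c = -1.

-1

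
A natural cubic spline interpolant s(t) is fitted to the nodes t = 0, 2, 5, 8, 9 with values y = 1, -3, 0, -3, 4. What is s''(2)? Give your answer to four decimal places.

2.8647

Write M_i for s''(x_i). With h_i = 2, 3, 3, 1 and divided differences Δ_i = -2, 1, -1, 7, the continuity of s' gives the tridiagonal system
  2·M_0 + 10·M_1 + 3·M_2 = 6(Δ_1 - Δ_0) = 18
  3·M_1 + 12·M_2 + 3·M_3 = 6(Δ_2 - Δ_1) = -12
  3·M_2 + 8·M_3 + 1·M_4 = 6(Δ_3 - Δ_2) = 48
Natural end conditions: M_0 = M_4 = 0.
Solving the tridiagonal system: M_0 = 0, M_1 = 381/133, M_2 = -472/133, M_3 = 975/133, M_4 = 0.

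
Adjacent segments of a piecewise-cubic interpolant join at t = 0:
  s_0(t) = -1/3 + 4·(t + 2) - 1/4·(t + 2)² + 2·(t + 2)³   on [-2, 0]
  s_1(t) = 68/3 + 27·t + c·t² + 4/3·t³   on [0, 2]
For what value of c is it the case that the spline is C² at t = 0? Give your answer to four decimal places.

s_0''(t) = -1/2 + 12·(t + 2), so s_0''(0) = 47/2. On the right, s_1''(0) = 2c, so c = 47/4.

11.7500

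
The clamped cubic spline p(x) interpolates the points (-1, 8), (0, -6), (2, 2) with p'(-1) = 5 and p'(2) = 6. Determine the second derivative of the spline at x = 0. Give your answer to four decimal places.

35.3333

Let M_i = p''(x_i). Step sizes h_i = 1, 2; slopes of the chords Δ_i = (y_(i+1) - y_i)/h_i = -14, 4.
  1·M_0 + 6·M_1 + 2·M_2 = 6(Δ_1 - Δ_0) = 108
Clamped end conditions give two more equations: 2h_0·M_0 + h_0·M_1 = 6(Δ_0 - p'(-1)) = -114 and h_1·M_1 + 2h_1·M_2 = 6(p'(2) - Δ_1) = 12.
Hence M_0 = -224/3, M_1 = 106/3, M_2 = -44/3.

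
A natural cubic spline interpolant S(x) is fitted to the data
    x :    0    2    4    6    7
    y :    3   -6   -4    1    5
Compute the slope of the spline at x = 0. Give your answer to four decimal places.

-5.9024

With M_i denoting the second derivative at x_i, h_i = 2, 2, 2, 1, and Δ_i = (y_(i+1) − y_i)/h_i = -9/2, 1, 5/2, 4:
  2·M_0 + 8·M_1 + 2·M_2 = 6(Δ_1 - Δ_0) = 33
  2·M_1 + 8·M_2 + 2·M_3 = 6(Δ_2 - Δ_1) = 9
  2·M_2 + 6·M_3 + 1·M_4 = 6(Δ_3 - Δ_2) = 9
Natural end conditions: M_0 = M_4 = 0.
Solving: M_0 = 0, M_1 = 345/82, M_2 = -27/82, M_3 = 66/41, M_4 = 0.
On [0, 2], S'(x) = b_0 + 2c_0·x + 3d_0·x² with b_0 = Δ_0 - h_0(2M_0 + M_1)/6 = -242/41, c_0 = M_0/2 = 0, d_0 = (M_1 - M_0)/(6h_0) = 115/328. So S'(0) = -242/41.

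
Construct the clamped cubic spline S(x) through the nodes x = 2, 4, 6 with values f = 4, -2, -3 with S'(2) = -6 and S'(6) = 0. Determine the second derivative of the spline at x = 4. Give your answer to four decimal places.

0.7500

Let σ_i = S''(x_i). Step sizes h_i = 2, 2; slopes of the chords Δ_i = (y_(i+1) - y_i)/h_i = -3, -1/2.
  2·σ_0 + 8·σ_1 + 2·σ_2 = 6(Δ_1 - Δ_0) = 15
Clamped end conditions give two more equations: 2h_0·σ_0 + h_0·σ_1 = 6(Δ_0 - S'(2)) = 18 and h_1·σ_1 + 2h_1·σ_2 = 6(S'(6) - Δ_1) = 3.
Solving the tridiagonal system: σ_0 = 33/8, σ_1 = 3/4, σ_2 = 3/8.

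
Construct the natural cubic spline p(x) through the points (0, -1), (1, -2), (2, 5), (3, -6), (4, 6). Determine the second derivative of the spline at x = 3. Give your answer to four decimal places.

45.5357

With M_i denoting the second derivative at x_i, h_i = 1, 1, 1, 1, and Δ_i = (y_(i+1) − y_i)/h_i = -1, 7, -11, 12:
  1·M_0 + 4·M_1 + 1·M_2 = 6(Δ_1 - Δ_0) = 48
  1·M_1 + 4·M_2 + 1·M_3 = 6(Δ_2 - Δ_1) = -108
  1·M_2 + 4·M_3 + 1·M_4 = 6(Δ_3 - Δ_2) = 138
Natural end conditions: M_0 = M_4 = 0.
Hence M_0 = 0, M_1 = 645/28, M_2 = -309/7, M_3 = 1275/28, M_4 = 0.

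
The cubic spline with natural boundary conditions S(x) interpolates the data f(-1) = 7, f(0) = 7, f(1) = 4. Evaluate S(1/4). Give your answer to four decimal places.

Let M_i = S''(x_i). Step sizes h_i = 1, 1; slopes of the chords Δ_i = (y_(i+1) - y_i)/h_i = 0, -3.
  1·M_0 + 4·M_1 + 1·M_2 = 6(Δ_1 - Δ_0) = -18
Natural end conditions: M_0 = M_2 = 0.
Solving: M_0 = 0, M_1 = -9/2, M_2 = 0.
On [0, 1], S(x) = 7 - 3/2·x - 9/4·x² + 3/4·x³.
With x = 1/4: S(1/4) = 1663/256.

6.4961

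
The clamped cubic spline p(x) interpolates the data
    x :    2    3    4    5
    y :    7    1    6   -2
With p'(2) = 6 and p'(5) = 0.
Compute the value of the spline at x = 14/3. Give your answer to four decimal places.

-0.0593

With M_i denoting the second derivative at x_i, h_i = 1, 1, 1, and Δ_i = (y_(i+1) − y_i)/h_i = -6, 5, -8:
  1·M_0 + 4·M_1 + 1·M_2 = 6(Δ_1 - Δ_0) = 66
  1·M_1 + 4·M_2 + 1·M_3 = 6(Δ_2 - Δ_1) = -78
Clamped end conditions give two more equations: 2h_0·M_0 + h_0·M_1 = 6(Δ_0 - p'(2)) = -72 and h_2·M_2 + 2h_2·M_3 = 6(p'(5) - Δ_2) = 48.
Forward elimination and back-substitution give M_0 = -282/5, M_1 = 204/5, M_2 = -204/5, M_3 = 222/5.
On [4, 5], p(x) = 6 - 9/5·(x - 4) - 102/5·(x - 4)² + 71/5·(x - 4)³.
With (x - 4) = 2/3: p(14/3) = -8/135.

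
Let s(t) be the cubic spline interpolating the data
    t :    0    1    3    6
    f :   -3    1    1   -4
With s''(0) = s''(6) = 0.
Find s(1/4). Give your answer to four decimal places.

-1.8465

Let σ_i = s''(x_i). Step sizes h_i = 1, 2, 3; slopes of the chords Δ_i = (y_(i+1) - y_i)/h_i = 4, 0, -5/3.
  1·σ_0 + 6·σ_1 + 2·σ_2 = 6(Δ_1 - Δ_0) = -24
  2·σ_1 + 10·σ_2 + 3·σ_3 = 6(Δ_2 - Δ_1) = -10
Natural end conditions: σ_0 = σ_3 = 0.
Solving the tridiagonal system: σ_0 = 0, σ_1 = -55/14, σ_2 = -3/14, σ_3 = 0.
On [0, 1], s(t) = -3 + 391/84·t + 0·t² - 55/84·t³.
With t = 1/4: s(1/4) = -3309/1792.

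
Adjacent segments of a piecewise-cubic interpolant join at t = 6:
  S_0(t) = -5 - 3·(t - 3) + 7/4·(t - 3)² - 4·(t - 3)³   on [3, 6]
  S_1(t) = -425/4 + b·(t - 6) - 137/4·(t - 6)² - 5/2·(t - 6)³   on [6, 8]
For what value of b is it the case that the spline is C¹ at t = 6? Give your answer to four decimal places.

-100.5000

S_0'(t) = -3 + 7/2·(t - 3) - 12·(t - 3)², so S_0'(6) = -201/2. On the right, S_1'(6) = b, so b = -201/2.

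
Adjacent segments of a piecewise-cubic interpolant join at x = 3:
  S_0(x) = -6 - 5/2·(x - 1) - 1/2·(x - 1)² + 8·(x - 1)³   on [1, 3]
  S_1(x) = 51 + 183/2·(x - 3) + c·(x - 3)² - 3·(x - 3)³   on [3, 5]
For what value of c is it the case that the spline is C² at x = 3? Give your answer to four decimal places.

S_0''(x) = -1 + 48·(x - 1), so S_0''(3) = 95. On the right, S_1''(3) = 2c, so c = 95/2.

47.5000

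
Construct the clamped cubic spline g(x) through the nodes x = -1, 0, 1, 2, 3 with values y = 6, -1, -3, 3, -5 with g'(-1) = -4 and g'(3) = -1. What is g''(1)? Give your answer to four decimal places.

19.5000

Write σ_i for g''(x_i). With h_i = 1, 1, 1, 1 and divided differences Δ_i = -7, -2, 6, -8, the continuity of g' gives the tridiagonal system
  1·σ_0 + 4·σ_1 + 1·σ_2 = 6(Δ_1 - Δ_0) = 30
  1·σ_1 + 4·σ_2 + 1·σ_3 = 6(Δ_2 - Δ_1) = 48
  1·σ_2 + 4·σ_3 + 1·σ_4 = 6(Δ_3 - Δ_2) = -84
Clamped end conditions give two more equations: 2h_0·σ_0 + h_0·σ_1 = 6(Δ_0 - g'(-1)) = -18 and h_3·σ_3 + 2h_3·σ_4 = 6(g'(3) - Δ_3) = 42.
Hence σ_0 = -165/14, σ_1 = 39/7, σ_2 = 39/2, σ_3 = -249/7, σ_4 = 543/14.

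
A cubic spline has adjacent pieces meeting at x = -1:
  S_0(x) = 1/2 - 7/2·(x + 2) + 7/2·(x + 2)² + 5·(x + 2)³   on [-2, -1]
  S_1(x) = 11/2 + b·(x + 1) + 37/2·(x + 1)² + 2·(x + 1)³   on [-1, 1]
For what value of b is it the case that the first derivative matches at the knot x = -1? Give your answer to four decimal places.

18.5000

S_0'(x) = -7/2 + 7·(x + 2) + 15·(x + 2)², so S_0'(-1) = 37/2. On the right, S_1'(-1) = b, so b = 37/2.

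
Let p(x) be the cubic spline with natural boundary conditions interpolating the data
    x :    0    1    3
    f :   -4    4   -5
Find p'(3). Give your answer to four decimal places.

Put M_i = p'' at the i-th knot. Here h = (1, 2) and Δ = (8, -9/2), so the interior equations h_(i-1)·M_(i-1) + 2(h_(i-1)+h_i)·M_i + h_i·M_(i+1) = 6(Δ_i − Δ_(i-1)) read
  1·M_0 + 6·M_1 + 2·M_2 = 6(Δ_1 - Δ_0) = -75
Natural end conditions: M_0 = M_2 = 0.
Solving the tridiagonal system: M_0 = 0, M_1 = -25/2, M_2 = 0.
On [1, 3], p'(x) = b_1 + 2c_1·(x - 1) + 3d_1·(x - 1)² with b_1 = Δ_1 - h_1(2M_1 + M_2)/6 = 23/6, c_1 = M_1/2 = -25/4, d_1 = (M_2 - M_1)/(6h_1) = 25/24. So p'(3) = -26/3.

-8.6667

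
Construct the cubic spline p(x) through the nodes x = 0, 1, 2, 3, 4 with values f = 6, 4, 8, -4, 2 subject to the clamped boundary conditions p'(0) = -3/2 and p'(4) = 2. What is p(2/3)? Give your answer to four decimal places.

3.9087

Write m_i for p''(x_i). With h_i = 1, 1, 1, 1 and divided differences Δ_i = -2, 4, -12, 6, the continuity of p' gives the tridiagonal system
  1·m_0 + 4·m_1 + 1·m_2 = 6(Δ_1 - Δ_0) = 36
  1·m_1 + 4·m_2 + 1·m_3 = 6(Δ_2 - Δ_1) = -96
  1·m_2 + 4·m_3 + 1·m_4 = 6(Δ_3 - Δ_2) = 108
Clamped end conditions give two more equations: 2h_0·m_0 + h_0·m_1 = 6(Δ_0 - p'(0)) = -3 and h_3·m_3 + 2h_3·m_4 = 6(p'(4) - Δ_3) = -24.
Solving: m_0 = -713/56, m_1 = 629/28, m_2 = -329/8, m_3 = 1289/28, m_4 = -1961/56.
On [0, 1], p(x) = 6 - 3/2·x - 713/112·x² + 657/112·x³.
With x = 2/3: p(2/3) = 985/252.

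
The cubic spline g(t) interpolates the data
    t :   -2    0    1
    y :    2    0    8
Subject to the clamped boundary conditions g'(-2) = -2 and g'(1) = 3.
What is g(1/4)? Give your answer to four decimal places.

Let σ_i = g''(x_i). Step sizes h_i = 2, 1; slopes of the chords Δ_i = (y_(i+1) - y_i)/h_i = -1, 8.
  2·σ_0 + 6·σ_1 + 1·σ_2 = 6(Δ_1 - Δ_0) = 54
Clamped end conditions give two more equations: 2h_0·σ_0 + h_0·σ_1 = 6(Δ_0 - g'(-2)) = 6 and h_1·σ_1 + 2h_1·σ_2 = 6(g'(1) - Δ_1) = -30.
Solving: σ_0 = -35/6, σ_1 = 44/3, σ_2 = -67/3.
On [0, 1], g(t) = 0 + 41/6·t + 22/3·t² - 37/6·t³.
With t = 1/4: g(1/4) = 265/128.

2.0703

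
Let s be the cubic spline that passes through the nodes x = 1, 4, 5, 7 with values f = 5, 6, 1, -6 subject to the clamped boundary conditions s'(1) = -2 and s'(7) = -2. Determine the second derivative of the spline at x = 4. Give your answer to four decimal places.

Write M_i for s''(x_i). With h_i = 3, 1, 2 and divided differences Δ_i = 1/3, -5, -7/2, the continuity of s' gives the tridiagonal system
  3·M_0 + 8·M_1 + 1·M_2 = 6(Δ_1 - Δ_0) = -32
  1·M_1 + 6·M_2 + 2·M_3 = 6(Δ_2 - Δ_1) = 9
Clamped end conditions give two more equations: 2h_0·M_0 + h_0·M_1 = 6(Δ_0 - s'(1)) = 14 and h_2·M_2 + 2h_2·M_3 = 6(s'(7) - Δ_2) = 9.
Solving: M_0 = 11/2, M_1 = -19/3, M_2 = 13/6, M_3 = 7/6.

-6.3333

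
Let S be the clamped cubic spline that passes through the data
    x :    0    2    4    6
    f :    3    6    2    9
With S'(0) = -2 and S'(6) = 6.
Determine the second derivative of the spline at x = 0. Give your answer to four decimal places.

Let M_i = S''(x_i). Step sizes h_i = 2, 2, 2; slopes of the chords Δ_i = (y_(i+1) - y_i)/h_i = 3/2, -2, 7/2.
  2·M_0 + 8·M_1 + 2·M_2 = 6(Δ_1 - Δ_0) = -21
  2·M_1 + 8·M_2 + 2·M_3 = 6(Δ_2 - Δ_1) = 33
Clamped end conditions give two more equations: 2h_0·M_0 + h_0·M_1 = 6(Δ_0 - S'(0)) = 21 and h_2·M_2 + 2h_2·M_3 = 6(S'(6) - Δ_2) = 15.
Forward elimination and back-substitution give M_0 = 124/15, M_1 = -181/30, M_2 = 161/30, M_3 = 16/15.

8.2667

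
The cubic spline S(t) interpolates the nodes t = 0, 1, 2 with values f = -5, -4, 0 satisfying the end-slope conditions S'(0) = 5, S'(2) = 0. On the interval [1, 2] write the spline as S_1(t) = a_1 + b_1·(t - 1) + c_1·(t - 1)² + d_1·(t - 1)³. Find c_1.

7

Put M_i = S'' at the i-th knot. Here h = (1, 1) and Δ = (1, 4), so the interior equations h_(i-1)·M_(i-1) + 2(h_(i-1)+h_i)·M_i + h_i·M_(i+1) = 6(Δ_i − Δ_(i-1)) read
  1·M_0 + 4·M_1 + 1·M_2 = 6(Δ_1 - Δ_0) = 18
Clamped end conditions give two more equations: 2h_0·M_0 + h_0·M_1 = 6(Δ_0 - S'(0)) = -24 and h_1·M_1 + 2h_1·M_2 = 6(S'(2) - Δ_1) = -24.
Solving the tridiagonal system: M_0 = -19, M_1 = 14, M_2 = -19.
On [1, 2], with S_1(t) = a_1 + b_1·(t - 1) + c_1·(t - 1)² + d_1·(t - 1)³: c_1 = M_1/2 = 7, d_1 = (M_2 - M_1)/(6h_1) = -11/2, b_1 = Δ_1 - h_1(2M_1 + M_2)/6 = 5/2.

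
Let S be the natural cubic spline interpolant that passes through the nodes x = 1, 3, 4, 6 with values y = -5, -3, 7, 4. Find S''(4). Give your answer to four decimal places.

Write M_i for S''(x_i). With h_i = 2, 1, 2 and divided differences Δ_i = 1, 10, -3/2, the continuity of S' gives the tridiagonal system
  2·M_0 + 6·M_1 + 1·M_2 = 6(Δ_1 - Δ_0) = 54
  1·M_1 + 6·M_2 + 2·M_3 = 6(Δ_2 - Δ_1) = -69
Natural end conditions: M_0 = M_3 = 0.
Forward elimination and back-substitution give M_0 = 0, M_1 = 393/35, M_2 = -468/35, M_3 = 0.

-13.3714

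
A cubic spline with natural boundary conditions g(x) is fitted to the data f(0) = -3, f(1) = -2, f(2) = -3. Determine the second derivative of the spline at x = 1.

Write σ_i for g''(x_i). With h_i = 1, 1 and divided differences Δ_i = 1, -1, the continuity of g' gives the tridiagonal system
  1·σ_0 + 4·σ_1 + 1·σ_2 = 6(Δ_1 - Δ_0) = -12
Natural end conditions: σ_0 = σ_2 = 0.
Hence σ_0 = 0, σ_1 = -3, σ_2 = 0.

-3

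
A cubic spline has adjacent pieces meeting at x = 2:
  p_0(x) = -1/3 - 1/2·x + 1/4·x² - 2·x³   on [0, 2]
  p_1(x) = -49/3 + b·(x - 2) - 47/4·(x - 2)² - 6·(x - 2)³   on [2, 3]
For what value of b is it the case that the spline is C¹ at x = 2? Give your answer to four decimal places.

-23.5000

p_0'(x) = -1/2 + 1/2·x - 6·x², so p_0'(2) = -47/2. On the right, p_1'(2) = b, so b = -47/2.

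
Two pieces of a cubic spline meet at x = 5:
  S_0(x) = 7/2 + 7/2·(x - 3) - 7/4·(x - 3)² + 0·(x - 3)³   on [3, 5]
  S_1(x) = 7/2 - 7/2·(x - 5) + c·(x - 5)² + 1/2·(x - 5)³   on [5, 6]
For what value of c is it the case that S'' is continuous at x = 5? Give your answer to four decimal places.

S_0''(x) = -7/2 + 0·(x - 3), so S_0''(5) = -7/2. On the right, S_1''(5) = 2c, so c = -7/4.

-1.7500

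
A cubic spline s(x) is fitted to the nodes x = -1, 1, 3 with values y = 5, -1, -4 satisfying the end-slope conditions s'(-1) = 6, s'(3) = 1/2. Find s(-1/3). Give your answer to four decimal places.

Write m_i for s''(x_i). With h_i = 2, 2 and divided differences Δ_i = -3, -3/2, the continuity of s' gives the tridiagonal system
  2·m_0 + 8·m_1 + 2·m_2 = 6(Δ_1 - Δ_0) = 9
Clamped end conditions give two more equations: 2h_0·m_0 + h_0·m_1 = 6(Δ_0 - s'(-1)) = -54 and h_1·m_1 + 2h_1·m_2 = 6(s'(3) - Δ_1) = 12.
Forward elimination and back-substitution give m_0 = -16, m_1 = 5, m_2 = 1/2.
On [-1, 1], s(x) = 5 + 6·(x + 1) - 8·(x + 1)² + 7/4·(x + 1)³.
With (x + 1) = 2/3: s(-1/3) = 161/27.

5.9630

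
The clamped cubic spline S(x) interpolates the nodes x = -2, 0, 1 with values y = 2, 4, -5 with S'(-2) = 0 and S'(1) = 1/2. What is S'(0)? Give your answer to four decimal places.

-8.6667

Let M_i = S''(x_i). Step sizes h_i = 2, 1; slopes of the chords Δ_i = (y_(i+1) - y_i)/h_i = 1, -9.
  2·M_0 + 6·M_1 + 1·M_2 = 6(Δ_1 - Δ_0) = -60
Clamped end conditions give two more equations: 2h_0·M_0 + h_0·M_1 = 6(Δ_0 - S'(-2)) = 6 and h_1·M_1 + 2h_1·M_2 = 6(S'(1) - Δ_1) = 57.
Forward elimination and back-substitution give M_0 = 35/3, M_1 = -61/3, M_2 = 116/3.
On [0, 1], S'(x) = b_1 + 2c_1·x + 3d_1·x² with b_1 = Δ_1 - h_1(2M_1 + M_2)/6 = -26/3, c_1 = M_1/2 = -61/6, d_1 = (M_2 - M_1)/(6h_1) = 59/6. So S'(0) = -26/3.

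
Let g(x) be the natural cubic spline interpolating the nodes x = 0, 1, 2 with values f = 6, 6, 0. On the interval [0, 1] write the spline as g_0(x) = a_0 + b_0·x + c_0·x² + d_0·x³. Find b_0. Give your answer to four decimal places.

Write m_i for g''(x_i). With h_i = 1, 1 and divided differences Δ_i = 0, -6, the continuity of g' gives the tridiagonal system
  1·m_0 + 4·m_1 + 1·m_2 = 6(Δ_1 - Δ_0) = -36
Natural end conditions: m_0 = m_2 = 0.
Forward elimination and back-substitution give m_0 = 0, m_1 = -9, m_2 = 0.
On [0, 1], with g_0(x) = a_0 + b_0·x + c_0·x² + d_0·x³: c_0 = m_0/2 = 0, d_0 = (m_1 - m_0)/(6h_0) = -3/2, b_0 = Δ_0 - h_0(2m_0 + m_1)/6 = 3/2.

1.5000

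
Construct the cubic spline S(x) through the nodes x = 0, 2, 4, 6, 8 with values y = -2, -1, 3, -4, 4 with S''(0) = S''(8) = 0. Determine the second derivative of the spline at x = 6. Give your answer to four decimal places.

7.2857

Put M_i = S'' at the i-th knot. Here h = (2, 2, 2, 2) and Δ = (1/2, 2, -7/2, 4), so the interior equations h_(i-1)·M_(i-1) + 2(h_(i-1)+h_i)·M_i + h_i·M_(i+1) = 6(Δ_i − Δ_(i-1)) read
  2·M_0 + 8·M_1 + 2·M_2 = 6(Δ_1 - Δ_0) = 9
  2·M_1 + 8·M_2 + 2·M_3 = 6(Δ_2 - Δ_1) = -33
  2·M_2 + 8·M_3 + 2·M_4 = 6(Δ_3 - Δ_2) = 45
Natural end conditions: M_0 = M_4 = 0.
Hence M_0 = 0, M_1 = 39/14, M_2 = -93/14, M_3 = 51/7, M_4 = 0.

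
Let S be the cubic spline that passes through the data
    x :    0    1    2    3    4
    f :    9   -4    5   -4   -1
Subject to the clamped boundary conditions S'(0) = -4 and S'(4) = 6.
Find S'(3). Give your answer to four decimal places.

-6.5714

Write M_i for S''(x_i). With h_i = 1, 1, 1, 1 and divided differences Δ_i = -13, 9, -9, 3, the continuity of S' gives the tridiagonal system
  1·M_0 + 4·M_1 + 1·M_2 = 6(Δ_1 - Δ_0) = 132
  1·M_1 + 4·M_2 + 1·M_3 = 6(Δ_2 - Δ_1) = -108
  1·M_2 + 4·M_3 + 1·M_4 = 6(Δ_3 - Δ_2) = 72
Clamped end conditions give two more equations: 2h_0·M_0 + h_0·M_1 = 6(Δ_0 - S'(0)) = -54 and h_3·M_3 + 2h_3·M_4 = 6(S'(4) - Δ_3) = 18.
Forward elimination and back-substitution give M_0 = -398/7, M_1 = 418/7, M_2 = -50, M_3 = 226/7, M_4 = -50/7.
On [3, 4], S'(x) = b_3 + 2c_3·(x - 3) + 3d_3·(x - 3)² with b_3 = Δ_3 - h_3(2M_3 + M_4)/6 = -46/7, c_3 = M_3/2 = 113/7, d_3 = (M_4 - M_3)/(6h_3) = -46/7. So S'(3) = -46/7.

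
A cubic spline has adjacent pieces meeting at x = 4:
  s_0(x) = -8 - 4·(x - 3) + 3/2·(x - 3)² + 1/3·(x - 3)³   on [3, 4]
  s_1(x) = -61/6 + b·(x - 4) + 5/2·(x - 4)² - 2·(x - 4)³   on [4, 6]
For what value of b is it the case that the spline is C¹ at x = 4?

s_0'(x) = -4 + 3·(x - 3) + 1·(x - 3)², so s_0'(4) = 0. On the right, s_1'(4) = b, so b = 0.

0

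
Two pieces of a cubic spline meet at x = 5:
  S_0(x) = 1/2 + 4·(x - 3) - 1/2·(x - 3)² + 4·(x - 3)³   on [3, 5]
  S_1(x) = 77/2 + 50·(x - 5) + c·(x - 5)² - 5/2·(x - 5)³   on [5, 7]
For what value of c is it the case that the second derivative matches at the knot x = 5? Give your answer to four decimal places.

23.5000

S_0''(x) = -1 + 24·(x - 3), so S_0''(5) = 47. On the right, S_1''(5) = 2c, so c = 47/2.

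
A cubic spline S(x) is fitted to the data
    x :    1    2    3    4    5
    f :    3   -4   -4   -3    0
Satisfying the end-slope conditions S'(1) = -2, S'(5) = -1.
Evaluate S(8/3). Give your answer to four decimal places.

-4.5661

With σ_i denoting the second derivative at x_i, h_i = 1, 1, 1, 1, and Δ_i = (y_(i+1) − y_i)/h_i = -7, 0, 1, 3:
  1·σ_0 + 4·σ_1 + 1·σ_2 = 6(Δ_1 - Δ_0) = 42
  1·σ_1 + 4·σ_2 + 1·σ_3 = 6(Δ_2 - Δ_1) = 6
  1·σ_2 + 4·σ_3 + 1·σ_4 = 6(Δ_3 - Δ_2) = 12
Clamped end conditions give two more equations: 2h_0·σ_0 + h_0·σ_1 = 6(Δ_0 - S'(1)) = -30 and h_3·σ_3 + 2h_3·σ_4 = 6(S'(5) - Δ_3) = -24.
Forward elimination and back-substitution give σ_0 = -167/7, σ_1 = 124/7, σ_2 = -5, σ_3 = 58/7, σ_4 = -113/7.
On [2, 3], S(x) = -4 - 71/14·(x - 2) + 62/7·(x - 2)² - 53/14·(x - 2)³.
With (x - 2) = 2/3: S(8/3) = -863/189.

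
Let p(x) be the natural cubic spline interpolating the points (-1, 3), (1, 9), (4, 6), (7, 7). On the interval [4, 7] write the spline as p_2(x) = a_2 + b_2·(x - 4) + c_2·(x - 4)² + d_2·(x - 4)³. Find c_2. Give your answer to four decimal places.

0.6847

Write M_i for p''(x_i). With h_i = 2, 3, 3 and divided differences Δ_i = 3, -1, 1/3, the continuity of p' gives the tridiagonal system
  2·M_0 + 10·M_1 + 3·M_2 = 6(Δ_1 - Δ_0) = -24
  3·M_1 + 12·M_2 + 3·M_3 = 6(Δ_2 - Δ_1) = 8
Natural end conditions: M_0 = M_3 = 0.
Hence M_0 = 0, M_1 = -104/37, M_2 = 152/111, M_3 = 0.
On [4, 7], with p_2(x) = a_2 + b_2·(x - 4) + c_2·(x - 4)² + d_2·(x - 4)³: c_2 = M_2/2 = 76/111, d_2 = (M_3 - M_2)/(6h_2) = -76/999, b_2 = Δ_2 - h_2(2M_2 + M_3)/6 = -115/111.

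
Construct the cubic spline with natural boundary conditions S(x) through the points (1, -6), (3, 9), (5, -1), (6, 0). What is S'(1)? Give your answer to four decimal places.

Let σ_i = S''(x_i). Step sizes h_i = 2, 2, 1; slopes of the chords Δ_i = (y_(i+1) - y_i)/h_i = 15/2, -5, 1.
  2·σ_0 + 8·σ_1 + 2·σ_2 = 6(Δ_1 - Δ_0) = -75
  2·σ_1 + 6·σ_2 + 1·σ_3 = 6(Δ_2 - Δ_1) = 36
Natural end conditions: σ_0 = σ_3 = 0.
Hence σ_0 = 0, σ_1 = -261/22, σ_2 = 219/22, σ_3 = 0.
On [1, 3], S'(x) = b_0 + 2c_0·(x - 1) + 3d_0·(x - 1)² with b_0 = Δ_0 - h_0(2σ_0 + σ_1)/6 = 126/11, c_0 = σ_0/2 = 0, d_0 = (σ_1 - σ_0)/(6h_0) = -87/88. So S'(1) = 126/11.

11.4545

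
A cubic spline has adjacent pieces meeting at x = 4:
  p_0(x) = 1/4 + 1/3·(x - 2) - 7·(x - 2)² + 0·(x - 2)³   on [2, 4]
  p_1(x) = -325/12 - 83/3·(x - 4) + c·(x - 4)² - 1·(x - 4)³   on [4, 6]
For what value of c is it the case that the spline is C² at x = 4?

-7

p_0''(x) = -14 + 0·(x - 2), so p_0''(4) = -14. On the right, p_1''(4) = 2c, so c = -7.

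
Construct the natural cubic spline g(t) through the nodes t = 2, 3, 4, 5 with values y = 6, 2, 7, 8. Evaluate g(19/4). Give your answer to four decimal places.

Put M_i = g'' at the i-th knot. Here h = (1, 1, 1) and Δ = (-4, 5, 1), so the interior equations h_(i-1)·M_(i-1) + 2(h_(i-1)+h_i)·M_i + h_i·M_(i+1) = 6(Δ_i − Δ_(i-1)) read
  1·M_0 + 4·M_1 + 1·M_2 = 6(Δ_1 - Δ_0) = 54
  1·M_1 + 4·M_2 + 1·M_3 = 6(Δ_2 - Δ_1) = -24
Natural end conditions: M_0 = M_3 = 0.
Hence M_0 = 0, M_1 = 16, M_2 = -10, M_3 = 0.
On [4, 5], g(t) = 7 + 13/3·(t - 4) - 5·(t - 4)² + 5/3·(t - 4)³.
With (t - 4) = 3/4: g(19/4) = 521/64.

8.1406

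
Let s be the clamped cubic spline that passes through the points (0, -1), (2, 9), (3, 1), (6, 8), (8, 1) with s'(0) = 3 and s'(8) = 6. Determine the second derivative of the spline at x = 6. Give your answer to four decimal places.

-11.9559

Write m_i for s''(x_i). With h_i = 2, 1, 3, 2 and divided differences Δ_i = 5, -8, 7/3, -7/2, the continuity of s' gives the tridiagonal system
  2·m_0 + 6·m_1 + 1·m_2 = 6(Δ_1 - Δ_0) = -78
  1·m_1 + 8·m_2 + 3·m_3 = 6(Δ_2 - Δ_1) = 62
  3·m_2 + 10·m_3 + 2·m_4 = 6(Δ_3 - Δ_2) = -35
Clamped end conditions give two more equations: 2h_0·m_0 + h_0·m_1 = 6(Δ_0 - s'(0)) = 12 and h_3·m_3 + 2h_3·m_4 = 6(s'(8) - Δ_3) = 57.
Hence m_0 = 5251/408, m_1 = -4027/204, m_2 = 2999/204, m_3 = -813/68, m_4 = 2751/136.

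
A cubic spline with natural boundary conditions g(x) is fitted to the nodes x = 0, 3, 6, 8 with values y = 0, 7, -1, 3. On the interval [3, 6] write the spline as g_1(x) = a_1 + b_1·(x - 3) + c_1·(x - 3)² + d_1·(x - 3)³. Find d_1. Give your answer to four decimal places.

Put M_i = g'' at the i-th knot. Here h = (3, 3, 2) and Δ = (7/3, -8/3, 2), so the interior equations h_(i-1)·M_(i-1) + 2(h_(i-1)+h_i)·M_i + h_i·M_(i+1) = 6(Δ_i − Δ_(i-1)) read
  3·M_0 + 12·M_1 + 3·M_2 = 6(Δ_1 - Δ_0) = -30
  3·M_1 + 10·M_2 + 2·M_3 = 6(Δ_2 - Δ_1) = 28
Natural end conditions: M_0 = M_3 = 0.
Hence M_0 = 0, M_1 = -128/37, M_2 = 142/37, M_3 = 0.
On [3, 6], with g_1(x) = a_1 + b_1·(x - 3) + c_1·(x - 3)² + d_1·(x - 3)³: c_1 = M_1/2 = -64/37, d_1 = (M_2 - M_1)/(6h_1) = 15/37, b_1 = Δ_1 - h_1(2M_1 + M_2)/6 = -125/111.

0.4054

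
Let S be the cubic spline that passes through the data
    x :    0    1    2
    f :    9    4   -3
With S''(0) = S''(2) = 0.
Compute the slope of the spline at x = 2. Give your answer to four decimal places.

Put M_i = S'' at the i-th knot. Here h = (1, 1) and Δ = (-5, -7), so the interior equations h_(i-1)·M_(i-1) + 2(h_(i-1)+h_i)·M_i + h_i·M_(i+1) = 6(Δ_i − Δ_(i-1)) read
  1·M_0 + 4·M_1 + 1·M_2 = 6(Δ_1 - Δ_0) = -12
Natural end conditions: M_0 = M_2 = 0.
Hence M_0 = 0, M_1 = -3, M_2 = 0.
On [1, 2], S'(x) = b_1 + 2c_1·(x - 1) + 3d_1·(x - 1)² with b_1 = Δ_1 - h_1(2M_1 + M_2)/6 = -6, c_1 = M_1/2 = -3/2, d_1 = (M_2 - M_1)/(6h_1) = 1/2. So S'(2) = -15/2.

-7.5000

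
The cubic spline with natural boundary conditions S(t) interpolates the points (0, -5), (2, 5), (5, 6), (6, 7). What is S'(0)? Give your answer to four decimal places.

With σ_i denoting the second derivative at x_i, h_i = 2, 3, 1, and Δ_i = (y_(i+1) − y_i)/h_i = 5, 1/3, 1:
  2·σ_0 + 10·σ_1 + 3·σ_2 = 6(Δ_1 - Δ_0) = -28
  3·σ_1 + 8·σ_2 + 1·σ_3 = 6(Δ_2 - Δ_1) = 4
Natural end conditions: σ_0 = σ_3 = 0.
Solving the tridiagonal system: σ_0 = 0, σ_1 = -236/71, σ_2 = 124/71, σ_3 = 0.
On [0, 2], S'(t) = b_0 + 2c_0·t + 3d_0·t² with b_0 = Δ_0 - h_0(2σ_0 + σ_1)/6 = 1301/213, c_0 = σ_0/2 = 0, d_0 = (σ_1 - σ_0)/(6h_0) = -59/213. So S'(0) = 1301/213.

6.1080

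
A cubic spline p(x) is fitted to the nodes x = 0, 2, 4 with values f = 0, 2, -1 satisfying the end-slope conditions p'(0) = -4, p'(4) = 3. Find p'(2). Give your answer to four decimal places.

Write m_i for p''(x_i). With h_i = 2, 2 and divided differences Δ_i = 1, -3/2, the continuity of p' gives the tridiagonal system
  2·m_0 + 8·m_1 + 2·m_2 = 6(Δ_1 - Δ_0) = -15
Clamped end conditions give two more equations: 2h_0·m_0 + h_0·m_1 = 6(Δ_0 - p'(0)) = 30 and h_1·m_1 + 2h_1·m_2 = 6(p'(4) - Δ_1) = 27.
Forward elimination and back-substitution give m_0 = 89/8, m_1 = -29/4, m_2 = 83/8.
On [2, 4], p'(x) = b_1 + 2c_1·(x - 2) + 3d_1·(x - 2)² with b_1 = Δ_1 - h_1(2m_1 + m_2)/6 = -1/8, c_1 = m_1/2 = -29/8, d_1 = (m_2 - m_1)/(6h_1) = 47/32. So p'(2) = -1/8.

-0.1250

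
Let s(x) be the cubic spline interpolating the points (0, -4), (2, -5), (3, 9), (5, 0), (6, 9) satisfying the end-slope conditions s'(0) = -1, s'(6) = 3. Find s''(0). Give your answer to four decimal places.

-11.0349

With M_i denoting the second derivative at x_i, h_i = 2, 1, 2, 1, and Δ_i = (y_(i+1) − y_i)/h_i = -1/2, 14, -9/2, 9:
  2·M_0 + 6·M_1 + 1·M_2 = 6(Δ_1 - Δ_0) = 87
  1·M_1 + 6·M_2 + 2·M_3 = 6(Δ_2 - Δ_1) = -111
  2·M_2 + 6·M_3 + 1·M_4 = 6(Δ_3 - Δ_2) = 81
Clamped end conditions give two more equations: 2h_0·M_0 + h_0·M_1 = 6(Δ_0 - s'(0)) = 3 and h_3·M_3 + 2h_3·M_4 = 6(s'(6) - Δ_3) = -36.
Solving: M_0 = -4105/372, M_1 = 2192/93, M_2 = -6017/186, M_3 = 2768/93, M_4 = -3058/93.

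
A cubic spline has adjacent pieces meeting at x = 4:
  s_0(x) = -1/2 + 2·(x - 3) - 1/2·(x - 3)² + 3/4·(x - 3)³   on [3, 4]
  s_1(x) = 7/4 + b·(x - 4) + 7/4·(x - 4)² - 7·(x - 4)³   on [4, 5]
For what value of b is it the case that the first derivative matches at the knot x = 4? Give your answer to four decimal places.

3.2500

s_0'(x) = 2 - 1·(x - 3) + 9/4·(x - 3)², so s_0'(4) = 13/4. On the right, s_1'(4) = b, so b = 13/4.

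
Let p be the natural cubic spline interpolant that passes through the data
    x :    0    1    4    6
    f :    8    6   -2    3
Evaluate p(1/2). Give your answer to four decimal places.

7.1171

Put σ_i = p'' at the i-th knot. Here h = (1, 3, 2) and Δ = (-2, -8/3, 5/2), so the interior equations h_(i-1)·σ_(i-1) + 2(h_(i-1)+h_i)·σ_i + h_i·σ_(i+1) = 6(Δ_i − Δ_(i-1)) read
  1·σ_0 + 8·σ_1 + 3·σ_2 = 6(Δ_1 - Δ_0) = -4
  3·σ_1 + 10·σ_2 + 2·σ_3 = 6(Δ_2 - Δ_1) = 31
Natural end conditions: σ_0 = σ_3 = 0.
Hence σ_0 = 0, σ_1 = -133/71, σ_2 = 260/71, σ_3 = 0.
On [0, 1], p(x) = 8 - 719/426·x + 0·x² - 133/426·x³.
With x = 1/2: p(1/2) = 8085/1136.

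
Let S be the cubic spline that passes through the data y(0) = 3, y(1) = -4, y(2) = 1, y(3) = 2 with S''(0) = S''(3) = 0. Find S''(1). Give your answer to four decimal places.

Put M_i = S'' at the i-th knot. Here h = (1, 1, 1) and Δ = (-7, 5, 1), so the interior equations h_(i-1)·M_(i-1) + 2(h_(i-1)+h_i)·M_i + h_i·M_(i+1) = 6(Δ_i − Δ_(i-1)) read
  1·M_0 + 4·M_1 + 1·M_2 = 6(Δ_1 - Δ_0) = 72
  1·M_1 + 4·M_2 + 1·M_3 = 6(Δ_2 - Δ_1) = -24
Natural end conditions: M_0 = M_3 = 0.
Solving: M_0 = 0, M_1 = 104/5, M_2 = -56/5, M_3 = 0.

20.8000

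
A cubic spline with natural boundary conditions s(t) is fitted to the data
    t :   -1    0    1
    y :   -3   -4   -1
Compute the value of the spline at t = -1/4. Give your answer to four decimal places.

-4.0781

Let M_i = s''(x_i). Step sizes h_i = 1, 1; slopes of the chords Δ_i = (y_(i+1) - y_i)/h_i = -1, 3.
  1·M_0 + 4·M_1 + 1·M_2 = 6(Δ_1 - Δ_0) = 24
Natural end conditions: M_0 = M_2 = 0.
Hence M_0 = 0, M_1 = 6, M_2 = 0.
On [-1, 0], s(t) = -3 - 2·(t + 1) + 0·(t + 1)² + 1·(t + 1)³.
With (t + 1) = 3/4: s(-1/4) = -261/64.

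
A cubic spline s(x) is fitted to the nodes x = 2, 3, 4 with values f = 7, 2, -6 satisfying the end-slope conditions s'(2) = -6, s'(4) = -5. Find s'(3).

Let m_i = s''(x_i). Step sizes h_i = 1, 1; slopes of the chords Δ_i = (y_(i+1) - y_i)/h_i = -5, -8.
  1·m_0 + 4·m_1 + 1·m_2 = 6(Δ_1 - Δ_0) = -18
Clamped end conditions give two more equations: 2h_0·m_0 + h_0·m_1 = 6(Δ_0 - s'(2)) = 6 and h_1·m_1 + 2h_1·m_2 = 6(s'(4) - Δ_1) = 18.
Forward elimination and back-substitution give m_0 = 8, m_1 = -10, m_2 = 14.
On [3, 4], s'(x) = b_1 + 2c_1·(x - 3) + 3d_1·(x - 3)² with b_1 = Δ_1 - h_1(2m_1 + m_2)/6 = -7, c_1 = m_1/2 = -5, d_1 = (m_2 - m_1)/(6h_1) = 4. So s'(3) = -7.

-7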